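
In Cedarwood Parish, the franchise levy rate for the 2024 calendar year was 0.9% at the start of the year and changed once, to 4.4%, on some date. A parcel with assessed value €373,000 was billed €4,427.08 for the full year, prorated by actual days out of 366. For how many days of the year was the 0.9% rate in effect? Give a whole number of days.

336 days

Let d = days at the first rate; then 366 − d days at the second rate.
€373,000 × [0.9%·d + 4.4%·(366−d)] / 366 = €4,427.08
Solving gives d = 336, so the new rate took effect on December 2, 2024.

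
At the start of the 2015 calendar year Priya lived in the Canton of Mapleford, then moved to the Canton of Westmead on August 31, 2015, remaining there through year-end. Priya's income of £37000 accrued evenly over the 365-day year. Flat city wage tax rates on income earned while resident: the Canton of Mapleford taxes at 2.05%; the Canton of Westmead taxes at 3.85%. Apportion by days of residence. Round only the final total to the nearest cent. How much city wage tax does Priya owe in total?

The Canton of Mapleford, January 1 – August 30, 2015: 242 days → £37000 × 2.05% × 242/365 = £502.8959
The Canton of Westmead, August 31 – December 31, 2015: 123 days → £37000 × 3.85% × 123/365 = £480.0370
Total = £982.9329

£982.93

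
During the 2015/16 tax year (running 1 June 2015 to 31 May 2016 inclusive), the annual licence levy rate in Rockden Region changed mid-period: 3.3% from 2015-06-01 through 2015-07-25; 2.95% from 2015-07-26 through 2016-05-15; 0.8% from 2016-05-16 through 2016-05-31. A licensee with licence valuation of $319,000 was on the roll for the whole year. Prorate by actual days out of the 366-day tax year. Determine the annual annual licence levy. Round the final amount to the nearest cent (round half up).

$9,278.45

2015-06-01 to 2015-07-25: 55 days at 3.3% → $319,000 × 3.3% × 55/366 = $1,581.9262
2015-07-26 to 2016-05-15: 295 days at 2.95% → $319,000 × 2.95% × 295/366 = $7,584.9658
2016-05-16 to 2016-05-31: 16 days at 0.8% → $319,000 × 0.8% × 16/366 = $111.5628
Total = $9,278.4549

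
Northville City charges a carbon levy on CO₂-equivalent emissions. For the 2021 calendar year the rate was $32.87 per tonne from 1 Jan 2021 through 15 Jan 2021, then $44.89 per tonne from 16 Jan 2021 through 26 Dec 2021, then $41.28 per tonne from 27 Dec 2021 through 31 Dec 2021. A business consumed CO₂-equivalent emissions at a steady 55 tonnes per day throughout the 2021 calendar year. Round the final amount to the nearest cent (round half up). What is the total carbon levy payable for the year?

1 Jan – 15 Jan 2021: 15 days × 55 tonnes/day = 825 tonnes at $32.87/tonne → $27,117.75
16 Jan – 26 Dec 2021: 345 days × 55 tonnes/day = 18,975 tonnes at $44.89/tonne → $851,787.75
27 Dec – 31 Dec 2021: 5 days × 55 tonnes/day = 275 tonnes at $41.28/tonne → $11,352.00

$890,257.50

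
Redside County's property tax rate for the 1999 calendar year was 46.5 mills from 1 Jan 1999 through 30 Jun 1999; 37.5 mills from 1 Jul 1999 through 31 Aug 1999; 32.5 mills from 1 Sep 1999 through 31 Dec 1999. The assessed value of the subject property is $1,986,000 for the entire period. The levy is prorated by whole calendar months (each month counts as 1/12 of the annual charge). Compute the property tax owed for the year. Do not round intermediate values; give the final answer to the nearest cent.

1 Jan – 30 Jun 1999: 6 months at 46.5 mills → $1,986,000 × 4.65% × 6/12 = $46,174.5000
1 Jul – 31 Aug 1999: 2 months at 37.5 mills → $1,986,000 × 3.75% × 2/12 = $12,412.5000
1 Sep – 31 Dec 1999: 4 months at 32.5 mills → $1,986,000 × 3.25% × 4/12 = $21,515.0000
Total = $80,102.0000

$80,102.00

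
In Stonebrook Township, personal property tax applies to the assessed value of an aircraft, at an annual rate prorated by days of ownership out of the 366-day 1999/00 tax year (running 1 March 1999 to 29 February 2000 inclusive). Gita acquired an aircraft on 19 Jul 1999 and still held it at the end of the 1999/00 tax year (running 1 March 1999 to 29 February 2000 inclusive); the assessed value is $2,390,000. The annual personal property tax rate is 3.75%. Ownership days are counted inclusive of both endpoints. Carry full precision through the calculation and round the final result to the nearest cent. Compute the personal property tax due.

Days held (19 Jul 1999 – 29 Feb 2000): 226 out of 366
Tax = $2,390,000 × 3.75% × 226/366 = $55,342.2131

$55,342.21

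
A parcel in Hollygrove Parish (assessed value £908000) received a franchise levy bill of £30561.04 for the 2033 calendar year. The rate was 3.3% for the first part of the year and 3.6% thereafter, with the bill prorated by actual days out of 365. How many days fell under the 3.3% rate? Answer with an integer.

Let d = days at the first rate; then 365 − d days at the second rate.
£908000 × [3.3%·d + 3.6%·(365−d)] / 365 = £30561.04
Solving gives d = 285, so the new rate took effect on October 13, 2033.

285 days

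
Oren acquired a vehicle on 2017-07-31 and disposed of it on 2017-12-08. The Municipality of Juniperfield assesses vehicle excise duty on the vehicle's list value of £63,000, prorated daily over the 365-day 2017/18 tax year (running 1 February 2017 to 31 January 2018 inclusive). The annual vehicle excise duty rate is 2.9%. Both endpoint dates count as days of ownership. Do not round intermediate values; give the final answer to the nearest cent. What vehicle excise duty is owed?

£655.72

Days held (2017-07-31 to 2017-12-08): 131 out of 365
Tax = £63,000 × 2.9% × 131/365 = £655.7178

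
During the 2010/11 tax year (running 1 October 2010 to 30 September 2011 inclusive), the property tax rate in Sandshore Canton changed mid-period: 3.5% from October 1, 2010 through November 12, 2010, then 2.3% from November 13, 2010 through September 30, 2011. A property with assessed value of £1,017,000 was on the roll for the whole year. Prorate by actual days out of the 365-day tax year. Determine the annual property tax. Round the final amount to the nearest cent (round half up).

£24,828.73

October 1 – November 12, 2010: 43 days at 3.5% → £1,017,000 × 3.5% × 43/365 = £4,193.3836
November 13, 2010 – September 30, 2011: 322 days at 2.3% → £1,017,000 × 2.3% × 322/365 = £20,635.3479
Total = £24,828.7315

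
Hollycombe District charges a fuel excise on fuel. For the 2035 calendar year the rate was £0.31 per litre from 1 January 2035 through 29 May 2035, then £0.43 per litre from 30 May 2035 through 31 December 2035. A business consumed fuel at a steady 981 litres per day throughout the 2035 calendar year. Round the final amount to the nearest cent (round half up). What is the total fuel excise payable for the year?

1 January – 29 May 2035: 149 days × 981 litres/day = 146,169 litres at £0.31/litre → £45312.39
30 May – 31 December 2035: 216 days × 981 litres/day = 211,896 litres at £0.43/litre → £91115.28

£136427.67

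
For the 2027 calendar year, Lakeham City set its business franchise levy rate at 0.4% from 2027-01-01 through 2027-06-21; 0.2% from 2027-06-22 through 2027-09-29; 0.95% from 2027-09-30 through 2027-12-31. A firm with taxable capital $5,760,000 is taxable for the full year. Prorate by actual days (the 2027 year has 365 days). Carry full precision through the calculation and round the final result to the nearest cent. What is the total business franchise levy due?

2027-01-01 to 2027-06-21: 172 days at 0.4% → $5,760,000 × 0.4% × 172/365 = $10,857.2055
2027-06-22 to 2027-09-29: 100 days at 0.2% → $5,760,000 × 0.2% × 100/365 = $3,156.1644
2027-09-30 to 2027-12-31: 93 days at 0.95% → $5,760,000 × 0.95% × 93/365 = $13,942.3562
Total = $27,955.7260

$27,955.73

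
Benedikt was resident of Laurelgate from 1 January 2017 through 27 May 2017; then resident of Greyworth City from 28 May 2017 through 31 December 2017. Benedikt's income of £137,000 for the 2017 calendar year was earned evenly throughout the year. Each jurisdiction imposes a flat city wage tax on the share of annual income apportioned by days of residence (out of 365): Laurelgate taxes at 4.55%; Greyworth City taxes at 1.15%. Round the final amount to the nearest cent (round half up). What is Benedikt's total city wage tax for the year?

Laurelgate, 1 January – 27 May 2017: 147 days → £137,000 × 4.55% × 147/365 = £2,510.4781
Greyworth City, 28 May – 31 December 2017: 218 days → £137,000 × 1.15% × 218/365 = £940.9836
Total = £3,451.4616

£3,451.46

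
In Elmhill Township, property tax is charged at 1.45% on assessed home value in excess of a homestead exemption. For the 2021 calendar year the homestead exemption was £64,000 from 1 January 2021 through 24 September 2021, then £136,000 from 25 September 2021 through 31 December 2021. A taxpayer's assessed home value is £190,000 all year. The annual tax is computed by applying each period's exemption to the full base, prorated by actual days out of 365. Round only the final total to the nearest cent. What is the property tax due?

1 January – 24 September 2021: 267 days, exemption £64,000 → (£190,000 − £64,000) × 1.45% × 267/365 = £1,336.4630
25 September – 31 December 2021: 98 days, exemption £136,000 → (£190,000 − £136,000) × 1.45% × 98/365 = £210.2301
Total = £1,546.6932

£1,546.69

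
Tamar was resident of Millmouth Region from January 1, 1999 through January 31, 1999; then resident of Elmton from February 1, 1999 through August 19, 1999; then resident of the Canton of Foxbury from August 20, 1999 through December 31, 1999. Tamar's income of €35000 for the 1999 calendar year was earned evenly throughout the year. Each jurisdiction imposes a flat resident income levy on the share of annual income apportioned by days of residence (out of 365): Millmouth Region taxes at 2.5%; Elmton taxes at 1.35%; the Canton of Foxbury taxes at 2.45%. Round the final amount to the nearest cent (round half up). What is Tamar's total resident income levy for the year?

Millmouth Region, January 1 – January 31, 1999: 31 days → €35000 × 2.5% × 31/365 = €74.3151
Elmton, February 1 – August 19, 1999: 200 days → €35000 × 1.35% × 200/365 = €258.9041
The Canton of Foxbury, August 20 – December 31, 1999: 134 days → €35000 × 2.45% × 134/365 = €314.8082
Total = €648.0274

€648.03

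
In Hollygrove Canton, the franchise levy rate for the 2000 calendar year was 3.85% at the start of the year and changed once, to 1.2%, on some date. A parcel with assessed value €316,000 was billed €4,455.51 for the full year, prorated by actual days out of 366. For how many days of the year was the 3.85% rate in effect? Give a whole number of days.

29 days

Let d = days at the first rate; then 366 − d days at the second rate.
€316,000 × [3.85%·d + 1.2%·(366−d)] / 366 = €4,455.51
Solving gives d = 29, so the new rate took effect on 30 January 2000.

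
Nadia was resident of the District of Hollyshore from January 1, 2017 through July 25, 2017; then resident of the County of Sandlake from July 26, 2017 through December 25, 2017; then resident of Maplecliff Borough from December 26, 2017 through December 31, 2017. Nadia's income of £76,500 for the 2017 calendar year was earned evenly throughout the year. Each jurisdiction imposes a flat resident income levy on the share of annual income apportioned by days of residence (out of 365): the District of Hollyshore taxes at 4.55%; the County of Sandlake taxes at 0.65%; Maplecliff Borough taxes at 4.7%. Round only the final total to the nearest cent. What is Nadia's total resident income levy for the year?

The District of Hollyshore, January 1 – July 25, 2017: 206 days → £76,500 × 4.55% × 206/365 = £1,964.4781
The County of Sandlake, July 26 – December 25, 2017: 153 days → £76,500 × 0.65% × 153/365 = £208.4363
Maplecliff Borough, December 26 – December 31, 2017: 6 days → £76,500 × 4.7% × 6/365 = £59.1041
Total = £2,232.0185

£2,232.02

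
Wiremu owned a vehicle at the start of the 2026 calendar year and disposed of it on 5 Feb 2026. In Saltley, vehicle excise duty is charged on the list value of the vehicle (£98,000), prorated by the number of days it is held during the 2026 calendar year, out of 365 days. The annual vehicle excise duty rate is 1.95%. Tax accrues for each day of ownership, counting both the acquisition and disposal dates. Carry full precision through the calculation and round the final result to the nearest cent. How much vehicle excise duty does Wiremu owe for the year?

£188.48

Days held (1 Jan – 5 Feb 2026): 36 out of 365
Tax = £98,000 × 1.95% × 36/365 = £188.4822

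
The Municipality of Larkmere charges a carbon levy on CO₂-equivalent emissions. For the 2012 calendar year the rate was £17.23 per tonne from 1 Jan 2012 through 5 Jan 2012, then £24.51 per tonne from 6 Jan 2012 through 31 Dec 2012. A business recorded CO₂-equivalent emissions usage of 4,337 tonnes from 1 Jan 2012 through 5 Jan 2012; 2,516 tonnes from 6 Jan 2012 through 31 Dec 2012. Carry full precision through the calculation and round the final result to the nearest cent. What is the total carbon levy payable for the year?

£136393.67

1 Jan – 5 Jan 2012: 4,337 tonnes at £17.23/tonne → £74726.51
6 Jan – 31 Dec 2012: 2,516 tonnes at £24.51/tonne → £61667.16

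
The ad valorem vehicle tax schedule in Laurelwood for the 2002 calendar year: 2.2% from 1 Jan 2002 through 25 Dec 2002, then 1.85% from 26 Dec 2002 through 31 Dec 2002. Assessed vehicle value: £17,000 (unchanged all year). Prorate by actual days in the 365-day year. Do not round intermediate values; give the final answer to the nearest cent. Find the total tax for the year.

£373.02

1 Jan – 25 Dec 2002: 359 days at 2.2% → £17,000 × 2.2% × 359/365 = £367.8521
26 Dec – 31 Dec 2002: 6 days at 1.85% → £17,000 × 1.85% × 6/365 = £5.1699
Total = £373.0219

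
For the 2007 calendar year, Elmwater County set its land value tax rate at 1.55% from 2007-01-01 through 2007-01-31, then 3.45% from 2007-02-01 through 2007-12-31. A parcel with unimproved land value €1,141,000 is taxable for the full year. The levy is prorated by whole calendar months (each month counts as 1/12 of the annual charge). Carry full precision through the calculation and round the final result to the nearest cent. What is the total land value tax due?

2007-01-01 to 2007-01-31: 1 month at 1.55% → €1,141,000 × 1.55% × 1/12 = €1,473.7917
2007-02-01 to 2007-12-31: 11 months at 3.45% → €1,141,000 × 3.45% × 11/12 = €36,084.1250
Total = €37,557.9167

€37,557.92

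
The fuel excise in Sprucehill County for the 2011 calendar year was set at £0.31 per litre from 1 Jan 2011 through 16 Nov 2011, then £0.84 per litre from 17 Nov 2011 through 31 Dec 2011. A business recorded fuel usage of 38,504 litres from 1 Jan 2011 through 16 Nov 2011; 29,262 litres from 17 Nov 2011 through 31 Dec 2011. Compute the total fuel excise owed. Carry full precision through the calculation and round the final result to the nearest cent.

£36,516.32

1 Jan – 16 Nov 2011: 38,504 litres at £0.31/litre → £11,936.24
17 Nov – 31 Dec 2011: 29,262 litres at £0.84/litre → £24,580.08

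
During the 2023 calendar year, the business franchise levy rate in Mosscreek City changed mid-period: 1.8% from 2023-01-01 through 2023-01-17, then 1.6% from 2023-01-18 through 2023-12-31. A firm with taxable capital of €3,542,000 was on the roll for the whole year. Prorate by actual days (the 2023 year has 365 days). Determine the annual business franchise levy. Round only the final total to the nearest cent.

2023-01-01 to 2023-01-17: 17 days at 1.8% → €3,542,000 × 1.8% × 17/365 = €2,969.4575
2023-01-18 to 2023-12-31: 348 days at 1.6% → €3,542,000 × 1.6% × 348/365 = €54,032.4822
Total = €57,001.9397

€57,001.94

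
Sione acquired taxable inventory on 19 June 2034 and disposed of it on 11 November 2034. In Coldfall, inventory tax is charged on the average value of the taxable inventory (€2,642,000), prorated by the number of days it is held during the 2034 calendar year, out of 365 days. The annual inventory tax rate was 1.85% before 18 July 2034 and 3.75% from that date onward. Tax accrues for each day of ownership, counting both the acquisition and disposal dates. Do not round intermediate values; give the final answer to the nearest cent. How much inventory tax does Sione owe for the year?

€35,641.67

19 June – 17 July 2034: 29 days at 1.85% → €2,642,000 × 1.85% × 29/365 = €3,883.3781
18 July – 11 November 2034: 117 days at 3.75% → €2,642,000 × 3.75% × 117/365 = €31,758.2877
Total = €35,641.6658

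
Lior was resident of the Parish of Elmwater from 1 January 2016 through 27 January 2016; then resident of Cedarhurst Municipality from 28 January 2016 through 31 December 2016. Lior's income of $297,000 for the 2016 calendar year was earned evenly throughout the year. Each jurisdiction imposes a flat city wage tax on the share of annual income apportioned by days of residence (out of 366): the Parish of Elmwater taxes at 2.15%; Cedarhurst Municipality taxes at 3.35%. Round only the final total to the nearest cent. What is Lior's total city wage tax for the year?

$9,686.58

The Parish of Elmwater, 1 January – 27 January 2016: 27 days → $297,000 × 2.15% × 27/366 = $471.0615
Cedarhurst Municipality, 28 January – 31 December 2016: 339 days → $297,000 × 3.35% × 339/366 = $9,215.5205
Total = $9,686.5820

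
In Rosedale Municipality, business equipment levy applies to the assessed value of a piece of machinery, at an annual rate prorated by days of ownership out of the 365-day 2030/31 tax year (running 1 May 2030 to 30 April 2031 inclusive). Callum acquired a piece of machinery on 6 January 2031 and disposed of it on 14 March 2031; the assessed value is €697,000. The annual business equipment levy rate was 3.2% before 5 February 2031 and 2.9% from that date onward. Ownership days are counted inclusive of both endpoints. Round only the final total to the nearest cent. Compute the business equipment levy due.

6 January – 4 February 2031: 30 days at 3.2% → €697,000 × 3.2% × 30/365 = €1,833.2055
5 February – 14 March 2031: 38 days at 2.9% → €697,000 × 2.9% × 38/365 = €2,104.3671
Total = €3,937.5726

€3,937.57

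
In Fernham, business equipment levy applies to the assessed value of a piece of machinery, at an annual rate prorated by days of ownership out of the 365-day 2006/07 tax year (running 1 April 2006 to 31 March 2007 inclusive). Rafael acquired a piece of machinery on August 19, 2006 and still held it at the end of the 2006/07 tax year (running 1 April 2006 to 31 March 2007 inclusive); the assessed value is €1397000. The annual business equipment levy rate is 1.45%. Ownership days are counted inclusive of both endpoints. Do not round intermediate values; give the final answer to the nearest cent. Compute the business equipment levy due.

€12486.88

Days held (August 19, 2006 – March 31, 2007): 225 out of 365
Tax = €1397000 × 1.45% × 225/365 = €12486.8836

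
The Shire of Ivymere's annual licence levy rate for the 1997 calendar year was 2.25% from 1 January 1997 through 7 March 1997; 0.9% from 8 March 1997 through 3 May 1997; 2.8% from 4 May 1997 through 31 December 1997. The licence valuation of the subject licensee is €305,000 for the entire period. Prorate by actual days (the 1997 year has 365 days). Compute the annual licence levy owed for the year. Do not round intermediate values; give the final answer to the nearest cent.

1 January – 7 March 1997: 66 days at 2.25% → €305,000 × 2.25% × 66/365 = €1,240.8904
8 March – 3 May 1997: 57 days at 0.9% → €305,000 × 0.9% × 57/365 = €428.6712
4 May – 31 December 1997: 242 days at 2.8% → €305,000 × 2.8% × 242/365 = €5,662.1370
Total = €7,331.6986

€7,331.70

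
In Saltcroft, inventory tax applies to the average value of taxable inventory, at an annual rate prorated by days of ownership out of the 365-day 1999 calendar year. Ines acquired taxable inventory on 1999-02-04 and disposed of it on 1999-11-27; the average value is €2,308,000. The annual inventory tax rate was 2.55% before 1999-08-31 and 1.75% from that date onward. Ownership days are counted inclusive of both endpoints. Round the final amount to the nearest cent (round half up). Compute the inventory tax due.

€43,387.24

1999-02-04 to 1999-08-30: 208 days at 2.55% → €2,308,000 × 2.55% × 208/365 = €33,538.7178
1999-08-31 to 1999-11-27: 89 days at 1.75% → €2,308,000 × 1.75% × 89/365 = €9,848.5205
Total = €43,387.2384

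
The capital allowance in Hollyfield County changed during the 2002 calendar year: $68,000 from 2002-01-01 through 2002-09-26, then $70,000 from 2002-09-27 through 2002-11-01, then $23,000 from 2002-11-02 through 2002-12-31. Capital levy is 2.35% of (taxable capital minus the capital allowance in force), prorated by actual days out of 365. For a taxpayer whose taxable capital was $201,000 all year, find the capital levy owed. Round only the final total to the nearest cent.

$3,294.70

2002-01-01 to 2002-09-26: 269 days, exemption $68,000 → ($201,000 − $68,000) × 2.35% × 269/365 = $2,303.4507
2002-09-27 to 2002-11-01: 36 days, exemption $70,000 → ($201,000 − $70,000) × 2.35% × 36/365 = $303.6329
2002-11-02 to 2002-12-31: 60 days, exemption $23,000 → ($201,000 − $23,000) × 2.35% × 60/365 = $687.6164
Total = $3,294.7000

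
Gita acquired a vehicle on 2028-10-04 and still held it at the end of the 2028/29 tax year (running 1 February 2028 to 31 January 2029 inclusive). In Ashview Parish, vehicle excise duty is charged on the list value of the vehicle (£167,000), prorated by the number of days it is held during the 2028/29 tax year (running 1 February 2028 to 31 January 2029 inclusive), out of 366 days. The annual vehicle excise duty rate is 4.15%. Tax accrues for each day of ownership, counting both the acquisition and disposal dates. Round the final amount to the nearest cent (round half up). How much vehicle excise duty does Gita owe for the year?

£2,272.30

Days held (2028-10-04 to 2029-01-31): 120 out of 366
Tax = £167,000 × 4.15% × 120/366 = £2,272.2951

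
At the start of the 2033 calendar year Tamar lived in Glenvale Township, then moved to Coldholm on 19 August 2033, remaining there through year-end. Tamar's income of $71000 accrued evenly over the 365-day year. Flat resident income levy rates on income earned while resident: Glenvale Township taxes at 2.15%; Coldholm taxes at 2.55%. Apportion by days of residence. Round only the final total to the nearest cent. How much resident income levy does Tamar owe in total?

$1631.54

Glenvale Township, 1 January – 18 August 2033: 230 days → $71000 × 2.15% × 230/365 = $961.9041
Coldholm, 19 August – 31 December 2033: 135 days → $71000 × 2.55% × 135/365 = $669.6370
Total = $1631.5411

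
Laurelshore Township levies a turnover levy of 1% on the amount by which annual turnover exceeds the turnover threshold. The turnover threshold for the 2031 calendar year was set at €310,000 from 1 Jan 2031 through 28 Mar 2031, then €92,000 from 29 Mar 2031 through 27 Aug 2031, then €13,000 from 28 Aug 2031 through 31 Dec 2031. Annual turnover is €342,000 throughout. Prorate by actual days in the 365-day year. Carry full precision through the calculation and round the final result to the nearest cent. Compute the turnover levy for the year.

1 Jan – 28 Mar 2031: 87 days, exemption €310,000 → (€342,000 − €310,000) × 1% × 87/365 = €76.2740
29 Mar – 27 Aug 2031: 152 days, exemption €92,000 → (€342,000 − €92,000) × 1% × 152/365 = €1,041.0959
28 Aug – 31 Dec 2031: 126 days, exemption €13,000 → (€342,000 − €13,000) × 1% × 126/365 = €1,135.7260
Total = €2,253.0959

€2,253.10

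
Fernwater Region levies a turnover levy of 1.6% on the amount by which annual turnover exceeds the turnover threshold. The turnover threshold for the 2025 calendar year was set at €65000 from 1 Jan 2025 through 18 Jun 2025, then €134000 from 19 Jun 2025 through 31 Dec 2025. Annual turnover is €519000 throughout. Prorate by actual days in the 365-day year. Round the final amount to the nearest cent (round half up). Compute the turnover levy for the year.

€6671.17

1 Jan – 18 Jun 2025: 169 days, exemption €65000 → (€519000 − €65000) × 1.6% × 169/365 = €3363.3315
19 Jun – 31 Dec 2025: 196 days, exemption €134000 → (€519000 − €134000) × 1.6% × 196/365 = €3307.8356
Total = €6671.1671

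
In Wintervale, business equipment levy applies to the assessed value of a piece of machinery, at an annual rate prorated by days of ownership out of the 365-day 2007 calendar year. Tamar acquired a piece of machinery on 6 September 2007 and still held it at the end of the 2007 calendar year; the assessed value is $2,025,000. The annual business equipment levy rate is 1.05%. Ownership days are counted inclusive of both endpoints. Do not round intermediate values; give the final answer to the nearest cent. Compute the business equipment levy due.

Days held (6 September – 31 December 2007): 117 out of 365
Tax = $2,025,000 × 1.05% × 117/365 = $6,815.6507

$6,815.65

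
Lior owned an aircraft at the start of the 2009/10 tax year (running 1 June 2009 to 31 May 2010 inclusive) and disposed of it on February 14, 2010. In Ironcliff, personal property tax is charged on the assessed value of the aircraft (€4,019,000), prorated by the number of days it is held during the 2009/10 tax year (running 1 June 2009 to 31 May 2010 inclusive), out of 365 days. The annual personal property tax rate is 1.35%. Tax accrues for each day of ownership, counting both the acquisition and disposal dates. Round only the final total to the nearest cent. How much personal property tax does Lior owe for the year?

€38,499.82

Days held (June 1, 2009 – February 14, 2010): 259 out of 365
Tax = €4,019,000 × 1.35% × 259/365 = €38,499.8178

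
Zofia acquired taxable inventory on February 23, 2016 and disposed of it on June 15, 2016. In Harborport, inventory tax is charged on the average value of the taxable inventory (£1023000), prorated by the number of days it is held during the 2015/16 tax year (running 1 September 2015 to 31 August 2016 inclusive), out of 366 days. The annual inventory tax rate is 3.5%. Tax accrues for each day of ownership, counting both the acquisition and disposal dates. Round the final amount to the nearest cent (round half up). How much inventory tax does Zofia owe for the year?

Days held (February 23 – June 15, 2016): 114 out of 366
Tax = £1023000 × 3.5% × 114/366 = £11152.3770

£11152.38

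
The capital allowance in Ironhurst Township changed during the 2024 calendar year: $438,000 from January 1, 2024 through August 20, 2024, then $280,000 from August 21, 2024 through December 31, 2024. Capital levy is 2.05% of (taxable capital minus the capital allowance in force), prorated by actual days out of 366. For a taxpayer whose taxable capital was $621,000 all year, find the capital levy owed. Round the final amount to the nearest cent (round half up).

January 1 – August 20, 2024: 233 days, exemption $438,000 → ($621,000 − $438,000) × 2.05% × 233/366 = $2,388.2500
August 21 – December 31, 2024: 133 days, exemption $280,000 → ($621,000 − $280,000) × 2.05% × 133/366 = $2,540.2637
Total = $4,928.5137

$4,928.51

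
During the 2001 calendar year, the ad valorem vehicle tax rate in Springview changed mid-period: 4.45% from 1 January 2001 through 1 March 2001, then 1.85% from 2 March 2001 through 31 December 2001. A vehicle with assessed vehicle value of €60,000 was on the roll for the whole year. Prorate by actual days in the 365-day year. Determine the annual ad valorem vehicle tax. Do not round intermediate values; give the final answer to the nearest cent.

€1,366.44

1 January – 1 March 2001: 60 days at 4.45% → €60,000 × 4.45% × 60/365 = €438.9041
2 March – 31 December 2001: 305 days at 1.85% → €60,000 × 1.85% × 305/365 = €927.5342
Total = €1,366.4384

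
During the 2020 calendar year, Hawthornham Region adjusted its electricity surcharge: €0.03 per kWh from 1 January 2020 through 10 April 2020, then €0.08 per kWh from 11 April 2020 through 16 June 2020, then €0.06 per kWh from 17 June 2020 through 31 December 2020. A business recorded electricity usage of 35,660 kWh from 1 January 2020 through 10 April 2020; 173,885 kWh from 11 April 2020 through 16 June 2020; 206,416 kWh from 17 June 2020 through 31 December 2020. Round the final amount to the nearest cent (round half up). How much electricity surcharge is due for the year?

1 January – 10 April 2020: 35,660 kWh at €0.03/kWh → €1,069.80
11 April – 16 June 2020: 173,885 kWh at €0.08/kWh → €13,910.80
17 June – 31 December 2020: 206,416 kWh at €0.06/kWh → €12,384.96

€27,365.56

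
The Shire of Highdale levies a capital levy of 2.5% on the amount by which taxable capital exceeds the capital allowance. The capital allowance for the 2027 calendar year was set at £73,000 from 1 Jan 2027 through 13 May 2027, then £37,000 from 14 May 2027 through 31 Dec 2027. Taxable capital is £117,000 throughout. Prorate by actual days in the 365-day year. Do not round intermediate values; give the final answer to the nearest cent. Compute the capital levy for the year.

£1,672.05

1 Jan – 13 May 2027: 133 days, exemption £73,000 → (£117,000 − £73,000) × 2.5% × 133/365 = £400.8219
14 May – 31 Dec 2027: 232 days, exemption £37,000 → (£117,000 − £37,000) × 2.5% × 232/365 = £1,271.2329
Total = £1,672.0548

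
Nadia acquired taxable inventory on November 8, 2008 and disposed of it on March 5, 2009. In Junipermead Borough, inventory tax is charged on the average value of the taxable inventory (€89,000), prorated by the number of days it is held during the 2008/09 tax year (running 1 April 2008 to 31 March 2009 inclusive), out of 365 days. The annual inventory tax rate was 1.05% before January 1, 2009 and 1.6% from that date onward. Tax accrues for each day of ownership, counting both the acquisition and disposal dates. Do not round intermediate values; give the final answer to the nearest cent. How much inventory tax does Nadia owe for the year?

November 8 – December 31, 2008: 54 days at 1.05% → €89,000 × 1.05% × 54/365 = €138.2548
January 1 – March 5, 2009: 64 days at 1.6% → €89,000 × 1.6% × 64/365 = €249.6877
Total = €387.9425

€387.94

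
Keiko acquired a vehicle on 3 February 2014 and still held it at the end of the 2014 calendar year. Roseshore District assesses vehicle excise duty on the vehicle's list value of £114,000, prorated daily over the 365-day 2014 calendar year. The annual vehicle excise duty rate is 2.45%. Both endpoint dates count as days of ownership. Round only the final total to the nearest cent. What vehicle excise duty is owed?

Days held (3 February – 31 December 2014): 332 out of 365
Tax = £114,000 × 2.45% × 332/365 = £2,540.4822

£2,540.48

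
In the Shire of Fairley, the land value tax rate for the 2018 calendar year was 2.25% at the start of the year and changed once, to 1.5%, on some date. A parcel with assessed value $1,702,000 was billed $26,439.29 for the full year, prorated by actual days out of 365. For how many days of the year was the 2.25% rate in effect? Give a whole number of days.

26 days

Let d = days at the first rate; then 365 − d days at the second rate.
$1,702,000 × [2.25%·d + 1.5%·(365−d)] / 365 = $26,439.29
Solving gives d = 26, so the new rate took effect on January 27, 2018.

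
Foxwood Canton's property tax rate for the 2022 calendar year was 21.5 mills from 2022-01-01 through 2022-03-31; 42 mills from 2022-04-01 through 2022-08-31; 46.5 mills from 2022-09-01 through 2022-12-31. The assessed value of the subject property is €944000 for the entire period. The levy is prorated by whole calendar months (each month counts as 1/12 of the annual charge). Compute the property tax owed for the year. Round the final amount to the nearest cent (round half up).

2022-01-01 to 2022-03-31: 3 months at 21.5 mills → €944000 × 2.15% × 3/12 = €5074.0000
2022-04-01 to 2022-08-31: 5 months at 42 mills → €944000 × 4.2% × 5/12 = €16520.0000
2022-09-01 to 2022-12-31: 4 months at 46.5 mills → €944000 × 4.65% × 4/12 = €14632.0000
Total = €36226.0000

€36226.00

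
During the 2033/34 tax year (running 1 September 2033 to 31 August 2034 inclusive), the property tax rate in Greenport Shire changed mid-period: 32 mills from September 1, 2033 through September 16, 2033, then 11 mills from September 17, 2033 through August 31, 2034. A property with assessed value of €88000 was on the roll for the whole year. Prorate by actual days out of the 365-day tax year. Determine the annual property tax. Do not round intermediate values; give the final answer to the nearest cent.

€1049.01

September 1 – September 16, 2033: 16 days at 32 mills → €88000 × 3.2% × 16/365 = €123.4411
September 17, 2033 – August 31, 2034: 349 days at 11 mills → €88000 × 1.1% × 349/365 = €925.5671
Total = €1049.0082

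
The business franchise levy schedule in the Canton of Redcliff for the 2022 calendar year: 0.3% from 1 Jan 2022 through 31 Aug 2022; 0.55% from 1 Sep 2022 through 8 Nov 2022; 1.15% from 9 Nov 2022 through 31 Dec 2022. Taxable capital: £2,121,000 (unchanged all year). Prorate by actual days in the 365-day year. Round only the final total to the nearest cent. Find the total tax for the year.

£9,983.23

1 Jan – 31 Aug 2022: 243 days at 0.3% → £2,121,000 × 0.3% × 243/365 = £4,236.1890
1 Sep – 8 Nov 2022: 69 days at 0.55% → £2,121,000 × 0.55% × 69/365 = £2,205.2589
9 Nov – 31 Dec 2022: 53 days at 1.15% → £2,121,000 × 1.15% × 53/365 = £3,541.7795
Total = £9,983.2274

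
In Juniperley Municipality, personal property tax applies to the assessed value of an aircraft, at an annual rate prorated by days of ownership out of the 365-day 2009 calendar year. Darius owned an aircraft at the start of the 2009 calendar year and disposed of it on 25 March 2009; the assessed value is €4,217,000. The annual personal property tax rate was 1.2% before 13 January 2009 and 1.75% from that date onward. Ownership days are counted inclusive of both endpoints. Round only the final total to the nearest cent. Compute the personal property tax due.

1 January – 12 January 2009: 12 days at 1.2% → €4,217,000 × 1.2% × 12/365 = €1,663.6932
13 January – 25 March 2009: 72 days at 1.75% → €4,217,000 × 1.75% × 72/365 = €14,557.3151
Total = €16,221.0082

€16,221.01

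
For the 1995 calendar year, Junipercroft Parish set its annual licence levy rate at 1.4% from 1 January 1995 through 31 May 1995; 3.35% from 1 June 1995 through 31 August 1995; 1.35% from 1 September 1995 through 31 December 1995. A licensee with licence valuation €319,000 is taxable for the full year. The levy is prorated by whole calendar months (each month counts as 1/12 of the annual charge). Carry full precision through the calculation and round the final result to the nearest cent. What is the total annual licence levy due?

€5,967.96

1 January – 31 May 1995: 5 months at 1.4% → €319,000 × 1.4% × 5/12 = €1,860.8333
1 June – 31 August 1995: 3 months at 3.35% → €319,000 × 3.35% × 3/12 = €2,671.6250
1 September – 31 December 1995: 4 months at 1.35% → €319,000 × 1.35% × 4/12 = €1,435.5000
Total = €5,967.9583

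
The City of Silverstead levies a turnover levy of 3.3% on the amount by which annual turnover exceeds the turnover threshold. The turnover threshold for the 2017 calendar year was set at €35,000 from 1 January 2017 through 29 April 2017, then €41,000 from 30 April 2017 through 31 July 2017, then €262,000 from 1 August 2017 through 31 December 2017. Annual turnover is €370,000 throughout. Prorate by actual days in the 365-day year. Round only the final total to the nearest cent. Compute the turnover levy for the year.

€7,864.49

1 January – 29 April 2017: 119 days, exemption €35,000 → (€370,000 − €35,000) × 3.3% × 119/365 = €3,604.2329
30 April – 31 July 2017: 93 days, exemption €41,000 → (€370,000 − €41,000) × 3.3% × 93/365 = €2,766.3041
1 August – 31 December 2017: 153 days, exemption €262,000 → (€370,000 − €262,000) × 3.3% × 153/365 = €1,493.9507
Total = €7,864.4877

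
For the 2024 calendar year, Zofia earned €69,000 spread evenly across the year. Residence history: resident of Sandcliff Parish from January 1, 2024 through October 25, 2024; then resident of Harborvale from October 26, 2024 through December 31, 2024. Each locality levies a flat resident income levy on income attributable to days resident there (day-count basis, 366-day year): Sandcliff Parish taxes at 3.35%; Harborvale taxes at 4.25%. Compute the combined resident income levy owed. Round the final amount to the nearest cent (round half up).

€2,425.18

Sandcliff Parish, January 1 – October 25, 2024: 299 days → €69,000 × 3.35% × 299/366 = €1,888.3566
Harborvale, October 26 – December 31, 2024: 67 days → €69,000 × 4.25% × 67/366 = €536.8238
Total = €2,425.1803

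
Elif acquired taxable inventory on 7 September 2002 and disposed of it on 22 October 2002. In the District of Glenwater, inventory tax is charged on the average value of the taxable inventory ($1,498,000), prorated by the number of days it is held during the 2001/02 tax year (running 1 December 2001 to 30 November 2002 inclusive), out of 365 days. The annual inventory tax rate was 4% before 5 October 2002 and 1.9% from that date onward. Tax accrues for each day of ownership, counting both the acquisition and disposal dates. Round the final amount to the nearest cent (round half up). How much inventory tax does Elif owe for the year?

7 September – 4 October 2002: 28 days at 4% → $1,498,000 × 4% × 28/365 = $4,596.6027
5 October – 22 October 2002: 18 days at 1.9% → $1,498,000 × 1.9% × 18/365 = $1,403.6055
Total = $6,000.2082

$6,000.21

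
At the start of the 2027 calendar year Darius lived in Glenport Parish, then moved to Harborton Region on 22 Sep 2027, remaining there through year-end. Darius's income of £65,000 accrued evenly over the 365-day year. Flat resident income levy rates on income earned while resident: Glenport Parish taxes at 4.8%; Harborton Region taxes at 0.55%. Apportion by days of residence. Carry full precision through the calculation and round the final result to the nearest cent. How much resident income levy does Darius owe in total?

Glenport Parish, 1 Jan – 21 Sep 2027: 264 days → £65,000 × 4.8% × 264/365 = £2,256.6575
Harborton Region, 22 Sep – 31 Dec 2027: 101 days → £65,000 × 0.55% × 101/365 = £98.9247
Total = £2,355.5822

£2,355.58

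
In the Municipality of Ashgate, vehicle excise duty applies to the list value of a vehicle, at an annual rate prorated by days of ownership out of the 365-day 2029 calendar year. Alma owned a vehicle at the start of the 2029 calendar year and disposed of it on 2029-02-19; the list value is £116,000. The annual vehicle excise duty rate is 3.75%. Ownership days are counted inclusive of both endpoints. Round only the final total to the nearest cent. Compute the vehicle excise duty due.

Days held (2029-01-01 to 2029-02-19): 50 out of 365
Tax = £116,000 × 3.75% × 50/365 = £595.8904

£595.89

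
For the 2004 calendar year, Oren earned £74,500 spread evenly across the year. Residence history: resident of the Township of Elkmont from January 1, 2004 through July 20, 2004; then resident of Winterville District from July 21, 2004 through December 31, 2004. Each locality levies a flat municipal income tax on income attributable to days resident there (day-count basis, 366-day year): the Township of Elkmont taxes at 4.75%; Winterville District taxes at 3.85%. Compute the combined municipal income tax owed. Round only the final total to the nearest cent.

The Township of Elkmont, January 1 – July 20, 2004: 202 days → £74,500 × 4.75% × 202/366 = £1,953.0806
Winterville District, July 21 – December 31, 2004: 164 days → £74,500 × 3.85% × 164/366 = £1,285.2268
Total = £3,238.3074

£3,238.31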